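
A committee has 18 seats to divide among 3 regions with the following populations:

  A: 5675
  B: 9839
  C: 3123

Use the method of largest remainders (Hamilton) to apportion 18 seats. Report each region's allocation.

Total 18637; standard divisor 18637/18 ≈ 1035.389.
Standard quotas: A 5.4810, B 9.5027, C 3.0163.
Lower quotas: A 5, B 9, C 3 (sum 17, leaving 1 seat).
Remainders in descending order: B 0.5027, A 0.4810, C 0.0163.
The surplus seat goes to B.

A 5, B 10, C 3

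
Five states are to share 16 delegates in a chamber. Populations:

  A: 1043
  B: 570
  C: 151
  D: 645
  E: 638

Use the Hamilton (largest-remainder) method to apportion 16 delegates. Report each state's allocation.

A: 6, B: 3, C: 1, D: 3, E: 3

Standard divisor: 3047 ÷ 16 ≈ 190.438.
Standard quotas: A 5.477, B 2.993, C 0.793, D 3.387, E 3.350.
Lower quotas: A 5, B 2, C 0, D 3, E 3 (sum 13, leaving 3 seats).
Remainders in descending order: B 0.993, C 0.793, A 0.477, D 0.387, E 0.350.
The surplus seats go to B, C, A.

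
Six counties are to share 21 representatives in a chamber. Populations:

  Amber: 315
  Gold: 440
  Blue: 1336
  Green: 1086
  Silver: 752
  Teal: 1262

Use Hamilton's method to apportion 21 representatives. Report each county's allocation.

Amber 1, Gold 2, Blue 6, Green 4, Silver 3, Teal 5

The standard divisor is 5191/21 ≈ 247.19.
Standard quotas: Amber 1.274, Gold 1.780, Blue 5.405, Green 4.393, Silver 3.042, Teal 5.105.
Lower quotas: Amber 1, Gold 1, Blue 5, Green 4, Silver 3, Teal 5 (sum 19, leaving 2 seats).
Remainders in descending order: Gold 0.780, Blue 0.405, Green 0.393, Amber 0.274, Teal 0.105, Silver 0.042.
The surplus seats go to Gold, Blue.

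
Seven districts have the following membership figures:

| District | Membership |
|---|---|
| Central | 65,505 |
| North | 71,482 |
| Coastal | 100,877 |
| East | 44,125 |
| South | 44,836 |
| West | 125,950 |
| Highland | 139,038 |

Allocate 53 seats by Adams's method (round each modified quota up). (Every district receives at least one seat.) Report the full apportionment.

Standard divisor 591813/53 ≈ 11166.283; standard quotas: Central 5.866, North 6.402, Coastal 9.034, East 3.952, South 4.015, West 11.279, Highland 12.452.
Rounding up gives 6, 7, 10, 4, 5, 12, 13 = 57 seats, so the divisor must be adjusted.
With modified divisor 11800: modified quotas Central 5.551, North 6.058, Coastal 8.549, East 3.739, South 3.800, West 10.674, Highland 11.783.
Rounding up: Central 6, North 7, Coastal 9, East 4, South 4, West 11, Highland 12 (total 53).

Central: 6; North: 7; Coastal: 9; East: 4; South: 4; West: 11; Highland: 12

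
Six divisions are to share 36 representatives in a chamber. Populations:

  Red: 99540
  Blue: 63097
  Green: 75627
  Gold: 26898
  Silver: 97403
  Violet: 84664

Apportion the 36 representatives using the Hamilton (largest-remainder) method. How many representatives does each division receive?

Red 8, Blue 5, Green 6, Gold 2, Silver 8, Violet 7

The standard divisor is 447229/36 ≈ 12423.028.
Standard quotas: Red 8.0125, Blue 5.0790, Green 6.0876, Gold 2.1652, Silver 7.8405, Violet 6.8151.
Lower quotas: Red 8, Blue 5, Green 6, Gold 2, Silver 7, Violet 6 (sum 34, leaving 2 seats).
Remainders in descending order: Silver 0.8405, Violet 0.8151, Gold 0.1652, Green 0.0876, Blue 0.0790, Red 0.0125.
The surplus seats go to Silver, Violet.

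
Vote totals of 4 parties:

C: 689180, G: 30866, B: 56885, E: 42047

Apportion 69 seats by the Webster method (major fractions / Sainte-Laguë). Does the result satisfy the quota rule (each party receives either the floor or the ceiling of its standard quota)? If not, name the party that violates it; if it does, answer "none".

C

Standard quotas: C 58.064, G 2.601, B 4.793, E 3.543.
Webster allocation: C 57, G 3, B 5, E 4.
C has quota 58.064 (lower 58, upper 59) but receives 57 — outside the quota interval.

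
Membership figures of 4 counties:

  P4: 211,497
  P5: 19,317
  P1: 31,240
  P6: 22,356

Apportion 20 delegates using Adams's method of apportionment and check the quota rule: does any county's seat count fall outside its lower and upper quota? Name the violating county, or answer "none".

none

Standard quotas: P4 14.873, P5 1.358, P1 2.197, P6 1.572.
Adams allocation: P4 14, P5 2, P1 2, P6 2.
Every allocation lies between the lower and upper quota.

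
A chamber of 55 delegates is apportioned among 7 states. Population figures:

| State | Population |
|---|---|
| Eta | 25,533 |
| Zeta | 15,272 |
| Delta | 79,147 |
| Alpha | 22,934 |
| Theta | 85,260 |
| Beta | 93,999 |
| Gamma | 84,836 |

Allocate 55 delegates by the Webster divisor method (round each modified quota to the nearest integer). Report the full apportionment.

Eta: 3; Zeta: 2; Delta: 11; Alpha: 3; Theta: 12; Beta: 13; Gamma: 11

Standard divisor 406981/55 ≈ 7399.655; standard quotas: Eta 3.451, Zeta 2.064, Delta 10.696, Alpha 3.099, Theta 11.522, Beta 12.703, Gamma 11.465.
Rounding to the nearest integer gives Eta 3, Zeta 2, Delta 11, Alpha 3, Theta 12, Beta 13, Gamma 11 — total 55, matching the house size, so no adjustment is needed.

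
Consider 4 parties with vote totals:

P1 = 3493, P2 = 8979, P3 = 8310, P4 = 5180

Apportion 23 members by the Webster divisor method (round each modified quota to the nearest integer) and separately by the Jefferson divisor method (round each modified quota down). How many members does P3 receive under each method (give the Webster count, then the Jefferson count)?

7 and 8

Webster: P1 3, P2 8, P3 7, P4 5.
Jefferson: P1 3, P2 8, P3 8, P4 4.
P3 gets 7 under Webster and 8 under Jefferson.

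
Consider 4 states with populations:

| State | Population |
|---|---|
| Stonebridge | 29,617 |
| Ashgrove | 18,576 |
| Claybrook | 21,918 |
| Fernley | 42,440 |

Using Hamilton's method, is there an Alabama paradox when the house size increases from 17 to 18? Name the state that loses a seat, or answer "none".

At 17 seats: Stonebridge 5, Ashgrove 3, Claybrook 3, Fernley 6.
At 18 seats: Stonebridge 5, Ashgrove 3, Claybrook 3, Fernley 7.
No state's allocation decreased.

none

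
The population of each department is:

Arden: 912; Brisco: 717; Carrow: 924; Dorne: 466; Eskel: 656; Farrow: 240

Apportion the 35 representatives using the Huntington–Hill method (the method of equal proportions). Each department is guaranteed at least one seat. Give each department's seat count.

Arden: 8, Brisco: 7, Carrow: 8, Dorne: 4, Eskel: 6, Farrow: 2

With divisor 110: modified quotas Arden 8.291, Brisco 6.518, Carrow 8.400, Dorne 4.236, Eskel 5.964, Farrow 2.182.
Geometric-mean thresholds: Arden √(8·9)=8.485, Brisco √(6·7)=6.481, Carrow √(8·9)=8.485, Dorne √(4·5)=4.472, Eskel √(5·6)=5.477, Farrow √(2·3)=2.449.
Each quota rounded against its threshold gives Arden 8, Brisco 7, Carrow 8, Dorne 4, Eskel 6, Farrow 2 (total 35).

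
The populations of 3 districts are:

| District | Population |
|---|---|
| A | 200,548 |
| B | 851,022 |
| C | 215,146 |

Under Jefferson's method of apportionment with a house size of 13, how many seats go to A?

Standard divisor 1266716/13 ≈ 97439.692; standard quotas: A 2.058, B 8.734, C 2.208.
Rounding down gives 2, 8, 2 = 12 seats, so the divisor must be adjusted.
With modified divisor 89800: modified quotas A 2.233, B 9.477, C 2.396.
Rounding down: A 2, B 9, C 2 (total 13).
A receives 2.

2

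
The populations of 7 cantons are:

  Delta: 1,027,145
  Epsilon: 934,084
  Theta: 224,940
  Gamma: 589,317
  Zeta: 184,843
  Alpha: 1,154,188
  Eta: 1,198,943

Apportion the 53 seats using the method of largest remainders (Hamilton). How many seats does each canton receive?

The standard divisor is 5313460/53 ≈ 100253.962.
Standard quotas: Delta 10.2454, Epsilon 9.3172, Theta 2.2437, Gamma 5.8782, Zeta 1.8437, Alpha 11.5126, Eta 11.9591.
Lower quotas: Delta 10, Epsilon 9, Theta 2, Gamma 5, Zeta 1, Alpha 11, Eta 11 (sum 49, leaving 4 seats).
Remainders in descending order: Eta 0.9591, Gamma 0.8782, Zeta 0.8437, Alpha 0.5126, Epsilon 0.3172, Delta 0.2454, Theta 0.2437.
The surplus seats go to Eta, Gamma, Zeta, Alpha.

Delta: 10, Epsilon: 9, Theta: 2, Gamma: 6, Zeta: 2, Alpha: 12, Eta: 12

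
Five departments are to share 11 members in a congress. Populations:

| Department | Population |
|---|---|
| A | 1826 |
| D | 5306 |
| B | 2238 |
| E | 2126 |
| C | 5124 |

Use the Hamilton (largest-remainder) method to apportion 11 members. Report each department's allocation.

The standard divisor is 16620/11 ≈ 1510.909.
Standard quotas: A 1.2085, D 3.5118, B 1.4812, E 1.4071, C 3.3913.
Lower quotas: A 1, D 3, B 1, E 1, C 3 (sum 9, leaving 2 seats).
Remainders in descending order: D 0.5118, B 0.4812, E 0.4071, C 0.3913, A 0.2085.
The surplus seats go to D, B.

A=1, D=4, B=2, E=1, C=3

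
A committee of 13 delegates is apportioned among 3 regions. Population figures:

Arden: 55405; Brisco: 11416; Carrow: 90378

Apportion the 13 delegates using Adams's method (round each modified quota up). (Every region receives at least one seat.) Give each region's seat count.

Arden=5; Brisco=1; Carrow=7

Standard divisor 157199/13 ≈ 12092.231; standard quotas: Arden 4.582, Brisco 0.944, Carrow 7.474.
Rounding up gives 5, 1, 8 = 14 seats, so the divisor must be adjusted.
With modified divisor 13400: modified quotas Arden 4.135, Brisco 0.852, Carrow 6.745.
Rounding up: Arden 5, Brisco 1, Carrow 7 (total 13).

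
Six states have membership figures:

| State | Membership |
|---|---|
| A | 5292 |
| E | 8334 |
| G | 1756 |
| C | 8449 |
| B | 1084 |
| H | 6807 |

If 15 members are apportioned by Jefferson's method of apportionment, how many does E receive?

4

Standard divisor 31722/15 ≈ 2114.8; standard quotas: A 2.502, E 3.941, G 0.830, C 3.995, B 0.513, H 3.219.
Rounding down gives 2, 3, 0, 3, 0, 3 = 11 seats, so the divisor must be adjusted.
With modified divisor 1718.03: modified quotas A 3.080, E 4.851, G 1.022, C 4.918, B 0.631, H 3.962.
Rounding down: A 3, E 4, G 1, C 4, B 0, H 3 (total 15).
E receives 4.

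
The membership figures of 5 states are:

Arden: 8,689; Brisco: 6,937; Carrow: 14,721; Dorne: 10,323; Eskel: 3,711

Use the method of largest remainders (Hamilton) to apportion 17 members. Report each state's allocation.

Total 44381; standard divisor 44381/17 ≈ 2610.647.
Standard quotas: Arden 3.3283, Brisco 2.6572, Carrow 5.6388, Dorne 3.9542, Eskel 1.4215.
Lower quotas: Arden 3, Brisco 2, Carrow 5, Dorne 3, Eskel 1 (sum 14, leaving 3 seats).
Remainders in descending order: Dorne 0.9542, Brisco 0.6572, Carrow 0.6388, Eskel 0.4215, Arden 0.3283.
The surplus seats go to Dorne, Brisco, Carrow.

Arden: 3; Brisco: 3; Carrow: 6; Dorne: 4; Eskel: 1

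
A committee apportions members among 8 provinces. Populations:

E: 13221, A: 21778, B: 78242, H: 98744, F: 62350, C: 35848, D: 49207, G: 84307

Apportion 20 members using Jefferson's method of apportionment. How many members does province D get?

Standard divisor 443697/20 ≈ 22184.85; standard quotas: E 0.596, A 0.982, B 3.527, H 4.451, F 2.810, C 1.616, D 2.218, G 3.800.
Rounding down gives 0, 0, 3, 4, 2, 1, 2, 3 = 15 seats, so the divisor must be adjusted.
With modified divisor 18700: modified quotas E 0.707, A 1.165, B 4.184, H 5.280, F 3.334, C 1.917, D 2.631, G 4.508.
Rounding down: E 0, A 1, B 4, H 5, F 3, C 1, D 2, G 4 (total 20).
D receives 2.

2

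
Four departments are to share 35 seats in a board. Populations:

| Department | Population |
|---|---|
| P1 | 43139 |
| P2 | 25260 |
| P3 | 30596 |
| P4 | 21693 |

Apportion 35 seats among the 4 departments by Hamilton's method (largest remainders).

P1: 13, P2: 7, P3: 9, P4: 6

Standard divisor: 120688 ÷ 35 ≈ 3448.229.
Standard quotas: P1 12.5105, P2 7.3255, P3 8.8730, P4 6.2911.
Lower quotas: P1 12, P2 7, P3 8, P4 6 (sum 33, leaving 2 seats).
Remainders in descending order: P3 0.8730, P1 0.5105, P2 0.3255, P4 0.2911.
Largest remainders: P3, P1 receive the extra seats.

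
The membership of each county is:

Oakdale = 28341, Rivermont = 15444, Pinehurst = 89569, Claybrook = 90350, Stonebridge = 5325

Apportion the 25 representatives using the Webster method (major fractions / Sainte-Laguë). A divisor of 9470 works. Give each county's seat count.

With modified divisor 9470: modified quotas Oakdale 2.993, Rivermont 1.631, Pinehurst 9.458, Claybrook 9.541, Stonebridge 0.562.
Rounding to the nearest integer: Oakdale 3, Rivermont 2, Pinehurst 9, Claybrook 10, Stonebridge 1 (total 25).

Oakdale 3; Rivermont 2; Pinehurst 9; Claybrook 10; Stonebridge 1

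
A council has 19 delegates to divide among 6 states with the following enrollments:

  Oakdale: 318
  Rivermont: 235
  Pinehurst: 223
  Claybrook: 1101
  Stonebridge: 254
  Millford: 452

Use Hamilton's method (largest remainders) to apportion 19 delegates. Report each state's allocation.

Oakdale=2; Rivermont=2; Pinehurst=2; Claybrook=8; Stonebridge=2; Millford=3

The standard divisor is 2583/19 ≈ 135.947.
Standard quotas: Oakdale 2.339, Rivermont 1.729, Pinehurst 1.640, Claybrook 8.099, Stonebridge 1.868, Millford 3.325.
Lower quotas: Oakdale 2, Rivermont 1, Pinehurst 1, Claybrook 8, Stonebridge 1, Millford 3 (sum 16, leaving 3 seats).
Remainders in descending order: Stonebridge 0.868, Rivermont 0.729, Pinehurst 0.640, Oakdale 0.339, Millford 0.325, Claybrook 0.099.
The surplus seats go to Stonebridge, Rivermont, Pinehurst.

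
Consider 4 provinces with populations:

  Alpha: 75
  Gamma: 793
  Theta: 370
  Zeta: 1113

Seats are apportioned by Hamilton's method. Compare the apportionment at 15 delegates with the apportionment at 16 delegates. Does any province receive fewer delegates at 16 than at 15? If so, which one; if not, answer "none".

At 15 seats: Alpha 1, Gamma 5, Theta 2, Zeta 7.
At 16 seats: Alpha 0, Gamma 5, Theta 3, Zeta 8.
Alpha drops from 1 to 0.

Alpha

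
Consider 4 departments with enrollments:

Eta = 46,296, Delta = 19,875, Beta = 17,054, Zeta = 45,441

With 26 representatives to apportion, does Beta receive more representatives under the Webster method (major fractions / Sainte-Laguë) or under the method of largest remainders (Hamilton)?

Hamilton

Webster: Eta 10, Delta 4, Beta 3, Zeta 9.
Hamilton: Eta 9, Delta 4, Beta 4, Zeta 9.
Beta gets 3 under Webster and 4 under Hamilton.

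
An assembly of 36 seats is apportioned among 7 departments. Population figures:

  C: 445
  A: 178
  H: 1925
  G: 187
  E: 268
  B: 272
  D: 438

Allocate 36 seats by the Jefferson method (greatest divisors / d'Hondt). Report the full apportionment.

Standard divisor 3713/36 ≈ 103.139; standard quotas: C 4.315, A 1.726, H 18.664, G 1.813, E 2.598, B 2.637, D 4.247.
Rounding down gives 4, 1, 18, 1, 2, 2, 4 = 32 seats, so the divisor must be adjusted.
With modified divisor 91.37: modified quotas C 4.870, A 1.948, H 21.068, G 2.047, E 2.933, B 2.977, D 4.794.
Rounding down: C 4, A 1, H 21, G 2, E 2, B 2, D 4 (total 36).

C=4, A=1, H=21, G=2, E=2, B=2, D=4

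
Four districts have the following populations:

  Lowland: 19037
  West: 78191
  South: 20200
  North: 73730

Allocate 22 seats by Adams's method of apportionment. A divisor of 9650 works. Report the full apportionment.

With modified divisor 9650: modified quotas Lowland 1.973, West 8.103, South 2.093, North 7.640.
Rounding up: Lowland 2, West 9, South 3, North 8 (total 22).

Lowland: 2, West: 9, South: 3, North: 8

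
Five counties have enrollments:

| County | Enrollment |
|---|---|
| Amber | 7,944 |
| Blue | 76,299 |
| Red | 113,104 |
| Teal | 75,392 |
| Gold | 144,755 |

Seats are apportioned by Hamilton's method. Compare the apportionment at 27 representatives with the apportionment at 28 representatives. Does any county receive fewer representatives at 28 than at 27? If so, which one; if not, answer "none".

At 27 seats: Amber 1, Blue 5, Red 7, Teal 5, Gold 9.
At 28 seats: Amber 0, Blue 5, Red 8, Teal 5, Gold 10.
Amber drops from 1 to 0.

Amber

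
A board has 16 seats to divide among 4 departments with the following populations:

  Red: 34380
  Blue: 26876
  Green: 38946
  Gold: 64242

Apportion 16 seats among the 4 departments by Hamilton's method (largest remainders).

Standard divisor: 164444 ÷ 16 ≈ 10277.75.
Standard quotas: Red 3.3451, Blue 2.6150, Green 3.7894, Gold 6.2506.
Lower quotas: Red 3, Blue 2, Green 3, Gold 6 (sum 14, leaving 2 seats).
Remainders in descending order: Green 0.7894, Blue 0.6150, Red 0.3451, Gold 0.2506.
Largest remainders: Green, Blue receive the extra seats.

Red 3; Blue 3; Green 4; Gold 6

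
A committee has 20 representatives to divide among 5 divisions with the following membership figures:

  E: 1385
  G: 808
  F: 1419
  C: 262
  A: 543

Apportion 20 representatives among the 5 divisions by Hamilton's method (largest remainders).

Standard divisor: 4417 ÷ 20 ≈ 220.85.
Standard quotas: E 6.271, G 3.659, F 6.425, C 1.186, A 2.459.
Lower quotas: E 6, G 3, F 6, C 1, A 2 (sum 18, leaving 2 seats).
Remainders in descending order: G 0.659, A 0.459, F 0.425, E 0.271, C 0.186.
The surplus seats go to G, A.

E=6; G=4; F=6; C=1; A=3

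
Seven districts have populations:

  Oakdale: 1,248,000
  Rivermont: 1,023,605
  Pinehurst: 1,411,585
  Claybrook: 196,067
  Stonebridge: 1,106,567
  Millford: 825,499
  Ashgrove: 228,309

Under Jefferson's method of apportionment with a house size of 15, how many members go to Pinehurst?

Standard divisor 6039632/15 ≈ 402642.133; standard quotas: Oakdale 3.100, Rivermont 2.542, Pinehurst 3.506, Claybrook 0.487, Stonebridge 2.748, Millford 2.050, Ashgrove 0.567.
Rounding down gives 3, 2, 3, 0, 2, 2, 0 = 12 seats, so the divisor must be adjusted.
With modified divisor 326600: modified quotas Oakdale 3.821, Rivermont 3.134, Pinehurst 4.322, Claybrook 0.600, Stonebridge 3.388, Millford 2.528, Ashgrove 0.699.
Rounding down: Oakdale 3, Rivermont 3, Pinehurst 4, Claybrook 0, Stonebridge 3, Millford 2, Ashgrove 0 (total 15).
Pinehurst receives 4.

4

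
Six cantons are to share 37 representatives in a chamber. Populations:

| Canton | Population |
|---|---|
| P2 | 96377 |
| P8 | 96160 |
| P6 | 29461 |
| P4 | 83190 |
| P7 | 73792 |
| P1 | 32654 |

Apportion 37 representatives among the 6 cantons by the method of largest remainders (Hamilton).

The standard divisor is 411634/37 ≈ 11125.243.
Standard quotas: P2 8.6629, P8 8.6434, P6 2.6481, P4 7.4776, P7 6.6328, P1 2.9351.
Lower quotas: P2 8, P8 8, P6 2, P4 7, P7 6, P1 2 (sum 33, leaving 4 seats).
Remainders in descending order: P1 0.9351, P2 0.6629, P6 0.6481, P8 0.6434, P7 0.6328, P4 0.4776.
The surplus seats go to P1, P2, P6, P8.

P2 9; P8 9; P6 3; P4 7; P7 6; P1 3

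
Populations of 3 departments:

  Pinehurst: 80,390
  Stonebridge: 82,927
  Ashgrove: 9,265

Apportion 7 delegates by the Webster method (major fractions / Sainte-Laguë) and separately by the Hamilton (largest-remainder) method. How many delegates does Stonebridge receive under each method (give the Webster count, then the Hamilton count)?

4 and 3

Webster: Pinehurst 3, Stonebridge 4, Ashgrove 0.
Hamilton: Pinehurst 3, Stonebridge 3, Ashgrove 1.
Stonebridge gets 4 under Webster and 3 under Hamilton.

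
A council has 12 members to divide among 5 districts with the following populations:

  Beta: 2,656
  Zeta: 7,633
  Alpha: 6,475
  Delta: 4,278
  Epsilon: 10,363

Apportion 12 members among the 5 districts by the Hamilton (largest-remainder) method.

Standard divisor: 31405 ÷ 12 ≈ 2617.083.
Standard quotas: Beta 1.0149, Zeta 2.9166, Alpha 2.4741, Delta 1.6346, Epsilon 3.9598.
Lower quotas: Beta 1, Zeta 2, Alpha 2, Delta 1, Epsilon 3 (sum 9, leaving 3 seats).
Remainders in descending order: Epsilon 0.9598, Zeta 0.9166, Delta 0.6346, Alpha 0.4741, Beta 0.0149.
Largest remainders: Epsilon, Zeta, Delta receive the extra seats.

Beta 1, Zeta 3, Alpha 2, Delta 2, Epsilon 4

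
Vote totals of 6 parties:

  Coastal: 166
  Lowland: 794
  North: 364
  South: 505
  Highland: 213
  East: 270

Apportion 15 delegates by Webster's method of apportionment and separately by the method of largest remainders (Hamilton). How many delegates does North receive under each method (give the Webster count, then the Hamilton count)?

3 and 2

Webster: Coastal 1, Lowland 5, North 3, South 3, Highland 1, East 2.
Hamilton: Coastal 1, Lowland 5, North 2, South 3, Highland 2, East 2.
North gets 3 under Webster and 2 under Hamilton.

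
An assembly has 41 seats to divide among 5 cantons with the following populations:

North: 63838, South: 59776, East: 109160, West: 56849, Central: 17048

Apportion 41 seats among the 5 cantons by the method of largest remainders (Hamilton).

North 8, South 8, East 15, West 8, Central 2

Total 306671; standard divisor 306671/41 ≈ 7479.78.
Standard quotas: North 8.5347, South 7.9917, East 14.5940, West 7.6004, Central 2.2792.
Lower quotas: North 8, South 7, East 14, West 7, Central 2 (sum 38, leaving 3 seats).
Remainders in descending order: South 0.9917, West 0.6004, East 0.5940, North 0.5347, Central 0.2792.
The surplus seats go to South, West, East.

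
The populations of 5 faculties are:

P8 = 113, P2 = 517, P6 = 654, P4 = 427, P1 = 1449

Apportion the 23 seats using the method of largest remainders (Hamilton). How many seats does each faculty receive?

The standard divisor is 3160/23 ≈ 137.391.
Standard quotas: P8 0.822, P2 3.763, P6 4.760, P4 3.108, P1 10.547.
Lower quotas: P8 0, P2 3, P6 4, P4 3, P1 10 (sum 20, leaving 3 seats).
Remainders in descending order: P8 0.822, P2 0.763, P6 0.760, P1 0.547, P4 0.108.
Largest remainders: P8, P2, P6 receive the extra seats.

P8: 1, P2: 4, P6: 5, P4: 3, P1: 10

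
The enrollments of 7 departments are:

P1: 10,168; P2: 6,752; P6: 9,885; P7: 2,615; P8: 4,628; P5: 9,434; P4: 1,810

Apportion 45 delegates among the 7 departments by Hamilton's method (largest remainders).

The standard divisor is 45292/45 ≈ 1006.489.
Standard quotas: P1 10.1024, P2 6.7085, P6 9.8213, P7 2.5981, P8 4.5982, P5 9.3732, P4 1.7983.
Lower quotas: P1 10, P2 6, P6 9, P7 2, P8 4, P5 9, P4 1 (sum 41, leaving 4 seats).
Remainders in descending order: P6 0.8213, P4 0.7983, P2 0.7085, P8 0.5982, P7 0.5981, P5 0.3732, P1 0.1024.
Largest remainders: P6, P4, P2, P8 receive the extra seats.

P1: 10; P2: 7; P6: 10; P7: 2; P8: 5; P5: 9; P4: 2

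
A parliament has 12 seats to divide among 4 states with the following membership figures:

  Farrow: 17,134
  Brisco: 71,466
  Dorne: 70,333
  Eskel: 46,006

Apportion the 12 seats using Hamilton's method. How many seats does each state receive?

Farrow 1, Brisco 4, Dorne 4, Eskel 3

Total 204939; standard divisor 204939/12 ≈ 17078.25.
Standard quotas: Farrow 1.0033, Brisco 4.1846, Dorne 4.1183, Eskel 2.6938.
Lower quotas: Farrow 1, Brisco 4, Dorne 4, Eskel 2 (sum 11, leaving 1 seat).
Remainders in descending order: Eskel 0.6938, Brisco 0.1846, Dorne 0.1183, Farrow 0.0033.
Largest remainder: Eskel receives the extra seat.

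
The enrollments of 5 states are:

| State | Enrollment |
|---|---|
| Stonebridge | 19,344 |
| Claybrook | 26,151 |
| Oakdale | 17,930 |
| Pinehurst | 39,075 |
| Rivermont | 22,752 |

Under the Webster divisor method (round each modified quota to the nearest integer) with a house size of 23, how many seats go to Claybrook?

5

Standard divisor 125252/23 ≈ 5445.739; standard quotas: Stonebridge 3.552, Claybrook 4.802, Oakdale 3.292, Pinehurst 7.175, Rivermont 4.178.
Rounding to the nearest integer gives Stonebridge 4, Claybrook 5, Oakdale 3, Pinehurst 7, Rivermont 4 — total 23, matching the house size, so no adjustment is needed.
Claybrook receives 5.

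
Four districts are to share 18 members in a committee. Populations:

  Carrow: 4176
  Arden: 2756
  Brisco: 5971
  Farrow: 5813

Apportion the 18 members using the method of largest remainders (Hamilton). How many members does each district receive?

Standard divisor: 18716 ÷ 18 ≈ 1039.778.
Standard quotas: Carrow 4.0162, Arden 2.6506, Brisco 5.7426, Farrow 5.5906.
Lower quotas: Carrow 4, Arden 2, Brisco 5, Farrow 5 (sum 16, leaving 2 seats).
Remainders in descending order: Brisco 0.7426, Arden 0.6506, Farrow 0.5906, Carrow 0.0162.
The surplus seats go to Brisco, Arden.

Carrow 4, Arden 3, Brisco 6, Farrow 5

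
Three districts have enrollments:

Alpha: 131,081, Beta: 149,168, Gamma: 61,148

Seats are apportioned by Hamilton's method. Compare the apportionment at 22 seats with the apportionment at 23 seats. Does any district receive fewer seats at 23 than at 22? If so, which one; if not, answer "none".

At 22 seats: Alpha 8, Beta 10, Gamma 4.
At 23 seats: Alpha 9, Beta 10, Gamma 4.
No district's allocation decreased.

none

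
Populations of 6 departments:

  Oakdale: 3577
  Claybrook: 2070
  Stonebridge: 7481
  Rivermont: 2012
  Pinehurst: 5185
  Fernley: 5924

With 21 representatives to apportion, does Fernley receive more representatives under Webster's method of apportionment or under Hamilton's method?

Webster: Oakdale 3, Claybrook 2, Stonebridge 6, Rivermont 2, Pinehurst 4, Fernley 4.
Hamilton: Oakdale 3, Claybrook 2, Stonebridge 6, Rivermont 1, Pinehurst 4, Fernley 5.
Fernley gets 4 under Webster and 5 under Hamilton.

Hamilton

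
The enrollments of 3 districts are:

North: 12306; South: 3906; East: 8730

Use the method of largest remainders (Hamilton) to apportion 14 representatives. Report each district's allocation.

North 7, South 2, East 5

The standard divisor is 24942/14 ≈ 1781.571.
Standard quotas: North 6.9074, South 2.1924, East 4.9002.
Lower quotas: North 6, South 2, East 4 (sum 12, leaving 2 seats).
Remainders in descending order: North 0.9074, East 0.9002, South 0.1924.
Largest remainders: North, East receive the extra seats.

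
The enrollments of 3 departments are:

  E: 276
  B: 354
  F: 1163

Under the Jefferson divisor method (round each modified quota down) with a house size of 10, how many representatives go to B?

Standard divisor 1793/10 ≈ 179.3; standard quotas: E 1.539, B 1.974, F 6.486.
Rounding down gives 1, 1, 6 = 8 seats, so the divisor must be adjusted.
With modified divisor 160: modified quotas E 1.725, B 2.212, F 7.269.
Rounding down: E 1, B 2, F 7 (total 10).
B receives 2.

2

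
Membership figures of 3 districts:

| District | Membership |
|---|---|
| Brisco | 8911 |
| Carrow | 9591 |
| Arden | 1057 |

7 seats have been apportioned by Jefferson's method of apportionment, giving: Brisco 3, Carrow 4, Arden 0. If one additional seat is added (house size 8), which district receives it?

Brisco

Priority for the next seat is population ÷ (current seats + 1).
Priorities: Brisco 2227.750, Carrow 1918.200, Arden 1057.000.
Highest priority: Brisco.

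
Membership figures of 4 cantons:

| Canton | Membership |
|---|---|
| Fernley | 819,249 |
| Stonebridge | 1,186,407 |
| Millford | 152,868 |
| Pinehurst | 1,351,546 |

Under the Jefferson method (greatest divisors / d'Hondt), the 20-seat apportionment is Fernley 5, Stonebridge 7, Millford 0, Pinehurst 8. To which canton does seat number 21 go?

Millford

Priority for the next seat is population ÷ (current seats + 1).
Priorities: Fernley 136541.500, Stonebridge 148300.875, Millford 152868.000, Pinehurst 150171.778.
Highest priority: Millford.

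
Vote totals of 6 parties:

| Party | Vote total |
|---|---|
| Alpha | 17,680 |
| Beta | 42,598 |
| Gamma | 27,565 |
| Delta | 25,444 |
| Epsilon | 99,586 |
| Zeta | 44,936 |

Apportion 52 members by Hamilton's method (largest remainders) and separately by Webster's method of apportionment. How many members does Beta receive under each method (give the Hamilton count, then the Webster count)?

Hamilton: Alpha 4, Beta 9, Gamma 5, Delta 5, Epsilon 20, Zeta 9.
Webster: Alpha 4, Beta 8, Gamma 6, Delta 5, Epsilon 20, Zeta 9.
Beta gets 9 under Hamilton and 8 under Webster.

9 and 8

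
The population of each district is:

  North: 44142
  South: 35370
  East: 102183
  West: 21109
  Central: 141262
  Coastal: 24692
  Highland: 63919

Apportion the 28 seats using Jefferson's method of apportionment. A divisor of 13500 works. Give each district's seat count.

North 3; South 2; East 7; West 1; Central 10; Coastal 1; Highland 4

With modified divisor 13500: modified quotas North 3.270, South 2.620, East 7.569, West 1.564, Central 10.464, Coastal 1.829, Highland 4.735.
Rounding down: North 3, South 2, East 7, West 1, Central 10, Coastal 1, Highland 4 (total 28).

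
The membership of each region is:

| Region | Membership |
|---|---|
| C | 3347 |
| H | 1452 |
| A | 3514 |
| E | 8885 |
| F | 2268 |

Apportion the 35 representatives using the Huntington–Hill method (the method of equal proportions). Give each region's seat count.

With divisor 558: modified quotas C 5.998, H 2.602, A 6.297, E 15.923, F 4.065.
Geometric-mean thresholds: C √(5·6)=5.477, H √(2·3)=2.449, A √(6·7)=6.481, E √(15·16)=15.492, F √(4·5)=4.472.
Each quota rounded against its threshold gives C 6, H 3, A 6, E 16, F 4 (total 35).

C 6, H 3, A 6, E 16, F 4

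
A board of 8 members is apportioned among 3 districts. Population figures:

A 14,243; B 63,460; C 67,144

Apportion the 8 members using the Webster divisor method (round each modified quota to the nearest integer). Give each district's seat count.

Standard divisor 144847/8 ≈ 18105.875; standard quotas: A 0.787, B 3.505, C 3.708.
Rounding to the nearest integer gives 1, 4, 4 = 9 seats, so the divisor must be adjusted.
With modified divisor 18700: modified quotas A 0.762, B 3.394, C 3.591.
Rounding to the nearest integer: A 1, B 3, C 4 (total 8).

A=1; B=3; C=4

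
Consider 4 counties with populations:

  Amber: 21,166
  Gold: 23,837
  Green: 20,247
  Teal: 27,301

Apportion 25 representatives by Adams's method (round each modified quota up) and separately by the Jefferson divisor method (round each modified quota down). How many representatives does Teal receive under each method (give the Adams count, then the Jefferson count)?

Adams: Amber 6, Gold 6, Green 6, Teal 7.
Jefferson: Amber 6, Gold 6, Green 5, Teal 8.
Teal gets 7 under Adams and 8 under Jefferson.

7 and 8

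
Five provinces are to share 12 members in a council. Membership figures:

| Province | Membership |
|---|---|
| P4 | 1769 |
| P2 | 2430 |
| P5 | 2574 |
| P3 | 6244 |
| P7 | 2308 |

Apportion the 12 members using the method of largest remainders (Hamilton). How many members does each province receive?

P4 1, P2 2, P5 2, P3 5, P7 2

The standard divisor is 15325/12 ≈ 1277.083.
Standard quotas: P4 1.3852, P2 1.9028, P5 2.0155, P3 4.8893, P7 1.8072.
Lower quotas: P4 1, P2 1, P5 2, P3 4, P7 1 (sum 9, leaving 3 seats).
Remainders in descending order: P2 0.9028, P3 0.8893, P7 0.8072, P4 0.3852, P5 0.0155.
The surplus seats go to P2, P3, P7.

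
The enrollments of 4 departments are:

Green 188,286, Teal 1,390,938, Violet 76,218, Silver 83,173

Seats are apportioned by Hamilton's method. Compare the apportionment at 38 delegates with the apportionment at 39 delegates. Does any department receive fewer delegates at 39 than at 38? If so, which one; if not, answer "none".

At 38 seats: Green 4, Teal 30, Violet 2, Silver 2.
At 39 seats: Green 4, Teal 31, Violet 2, Silver 2.
No department's allocation decreased.

none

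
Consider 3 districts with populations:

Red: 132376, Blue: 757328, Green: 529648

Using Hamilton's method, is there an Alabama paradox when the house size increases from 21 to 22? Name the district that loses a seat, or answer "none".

At 21 seats: Red 2, Blue 11, Green 8.
At 22 seats: Red 2, Blue 12, Green 8.
No district's allocation decreased.

none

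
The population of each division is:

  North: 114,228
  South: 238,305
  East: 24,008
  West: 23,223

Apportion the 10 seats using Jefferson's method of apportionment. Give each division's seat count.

Standard divisor 399764/10 ≈ 39976.4; standard quotas: North 2.857, South 5.961, East 0.601, West 0.581.
Rounding down gives 2, 5, 0, 0 = 7 seats, so the divisor must be adjusted.
With modified divisor 31900: modified quotas North 3.581, South 7.470, East 0.753, West 0.728.
Rounding down: North 3, South 7, East 0, West 0 (total 10).

North: 3; South: 7; East: 0; West: 0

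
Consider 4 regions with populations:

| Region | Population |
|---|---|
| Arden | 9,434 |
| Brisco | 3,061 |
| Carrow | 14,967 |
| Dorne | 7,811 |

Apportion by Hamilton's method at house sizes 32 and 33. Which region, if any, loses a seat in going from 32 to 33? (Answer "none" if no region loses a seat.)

none

At 32 seats: Arden 8, Brisco 3, Carrow 14, Dorne 7.
At 33 seats: Arden 9, Brisco 3, Carrow 14, Dorne 7.
No region's allocation decreased.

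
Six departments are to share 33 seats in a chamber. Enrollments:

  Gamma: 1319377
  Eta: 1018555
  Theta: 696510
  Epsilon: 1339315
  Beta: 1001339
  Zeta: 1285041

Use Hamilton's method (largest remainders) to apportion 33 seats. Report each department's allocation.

Total 6660137; standard divisor 6660137/33 ≈ 201822.333.
Standard quotas: Gamma 6.5373, Eta 5.0468, Theta 3.4511, Epsilon 6.6361, Beta 4.9615, Zeta 6.3672.
Lower quotas: Gamma 6, Eta 5, Theta 3, Epsilon 6, Beta 4, Zeta 6 (sum 30, leaving 3 seats).
Remainders in descending order: Beta 0.9615, Epsilon 0.6361, Gamma 0.5373, Theta 0.4511, Zeta 0.3672, Eta 0.0468.
The surplus seats go to Beta, Epsilon, Gamma.

Gamma 7, Eta 5, Theta 3, Epsilon 7, Beta 5, Zeta 6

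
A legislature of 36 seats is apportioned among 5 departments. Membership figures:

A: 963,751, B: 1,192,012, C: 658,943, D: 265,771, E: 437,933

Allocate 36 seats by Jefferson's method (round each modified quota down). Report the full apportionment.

Standard divisor 3518410/36 ≈ 97733.611; standard quotas: A 9.861, B 12.197, C 6.742, D 2.719, E 4.481.
Rounding down gives 9, 12, 6, 2, 4 = 33 seats, so the divisor must be adjusted.
With modified divisor 90100: modified quotas A 10.696, B 13.230, C 7.313, D 2.950, E 4.861.
Rounding down: A 10, B 13, C 7, D 2, E 4 (total 36).

A: 10, B: 13, C: 7, D: 2, E: 4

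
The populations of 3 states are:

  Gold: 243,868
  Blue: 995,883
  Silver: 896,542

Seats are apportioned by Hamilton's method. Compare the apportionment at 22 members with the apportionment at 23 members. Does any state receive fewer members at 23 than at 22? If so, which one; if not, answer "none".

At 22 seats: Gold 3, Blue 10, Silver 9.
At 23 seats: Gold 2, Blue 11, Silver 10.
Gold drops from 3 to 2.

Gold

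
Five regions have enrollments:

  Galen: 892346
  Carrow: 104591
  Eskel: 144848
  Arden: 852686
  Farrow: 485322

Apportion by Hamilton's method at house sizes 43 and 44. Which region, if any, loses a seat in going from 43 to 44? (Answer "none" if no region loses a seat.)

Eskel

At 43 seats: Galen 15, Carrow 2, Eskel 3, Arden 15, Farrow 8.
At 44 seats: Galen 16, Carrow 2, Eskel 2, Arden 15, Farrow 9.
Eskel drops from 3 to 2.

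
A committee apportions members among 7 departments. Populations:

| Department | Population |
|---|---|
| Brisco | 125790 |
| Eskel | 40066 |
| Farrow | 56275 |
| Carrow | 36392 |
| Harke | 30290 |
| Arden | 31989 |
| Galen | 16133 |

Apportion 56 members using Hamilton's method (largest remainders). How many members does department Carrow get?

6

Total 336935; standard divisor 336935/56 ≈ 6016.696.
Standard quotas: Brisco 20.9068, Eskel 6.6591, Farrow 9.3531, Carrow 6.0485, Harke 5.0343, Arden 5.3167, Galen 2.6814.
Lower quotas: Brisco 20, Eskel 6, Farrow 9, Carrow 6, Harke 5, Arden 5, Galen 2 (sum 53, leaving 3 seats).
Remainders in descending order: Brisco 0.9068, Galen 0.6814, Eskel 0.6591, Farrow 0.3531, Arden 0.3167, Carrow 0.0485, Harke 0.0343.
The surplus seats go to Brisco, Galen, Eskel.
Carrow receives 6.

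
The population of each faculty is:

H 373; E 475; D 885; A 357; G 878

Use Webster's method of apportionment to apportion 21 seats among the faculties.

Standard divisor 2968/21 ≈ 141.333; standard quotas: H 2.639, E 3.361, D 6.262, A 2.526, G 6.212.
Rounding to the nearest integer gives H 3, E 3, D 6, A 3, G 6 — total 21, matching the house size, so no adjustment is needed.

H: 3; E: 3; D: 6; A: 3; G: 6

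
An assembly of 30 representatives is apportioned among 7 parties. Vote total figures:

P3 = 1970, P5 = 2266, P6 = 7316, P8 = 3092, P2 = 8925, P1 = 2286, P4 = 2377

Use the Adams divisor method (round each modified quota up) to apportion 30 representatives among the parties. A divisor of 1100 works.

With modified divisor 1100: modified quotas P3 1.791, P5 2.060, P6 6.651, P8 2.811, P2 8.114, P1 2.078, P4 2.161.
Rounding up: P3 2, P5 3, P6 7, P8 3, P2 9, P1 3, P4 3 (total 30).

P3: 2; P5: 3; P6: 7; P8: 3; P2: 9; P1: 3; P4: 3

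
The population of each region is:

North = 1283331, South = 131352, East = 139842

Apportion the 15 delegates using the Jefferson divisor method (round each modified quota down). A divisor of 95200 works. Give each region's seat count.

With modified divisor 95200: modified quotas North 13.480, South 1.380, East 1.469.
Rounding down: North 13, South 1, East 1 (total 15).

North 13; South 1; East 1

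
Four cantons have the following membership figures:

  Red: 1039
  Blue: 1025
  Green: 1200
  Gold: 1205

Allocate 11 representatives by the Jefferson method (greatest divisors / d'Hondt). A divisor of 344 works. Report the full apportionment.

Red 3, Blue 2, Green 3, Gold 3

With modified divisor 344: modified quotas Red 3.020, Blue 2.980, Green 3.488, Gold 3.503.
Rounding down: Red 3, Blue 2, Green 3, Gold 3 (total 11).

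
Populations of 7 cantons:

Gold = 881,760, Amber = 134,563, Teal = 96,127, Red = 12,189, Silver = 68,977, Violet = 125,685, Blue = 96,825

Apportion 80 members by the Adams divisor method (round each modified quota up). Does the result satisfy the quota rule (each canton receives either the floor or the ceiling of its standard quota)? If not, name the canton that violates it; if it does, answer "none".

Gold

Standard quotas: Gold 49.813, Amber 7.602, Teal 5.430, Red 0.689, Silver 3.897, Violet 7.100, Blue 5.470.
Adams allocation: Gold 48, Amber 8, Teal 6, Red 1, Silver 4, Violet 7, Blue 6.
Gold has quota 49.813 (lower 49, upper 50) but receives 48 — outside the quota interval.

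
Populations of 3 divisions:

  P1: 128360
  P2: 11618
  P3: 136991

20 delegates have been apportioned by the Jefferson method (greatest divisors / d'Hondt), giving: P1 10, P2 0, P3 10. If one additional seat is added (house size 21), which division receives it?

Priority for the next seat is population ÷ (current seats + 1).
Priorities: P1 11669.091, P2 11618.000, P3 12453.727.
Highest priority: P3.

P3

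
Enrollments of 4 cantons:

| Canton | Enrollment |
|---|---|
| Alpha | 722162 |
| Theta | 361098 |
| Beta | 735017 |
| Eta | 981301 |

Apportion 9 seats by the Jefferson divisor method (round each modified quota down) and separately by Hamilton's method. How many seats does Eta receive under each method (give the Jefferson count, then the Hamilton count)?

4 and 3

Jefferson: Alpha 2, Theta 1, Beta 2, Eta 4.
Hamilton: Alpha 2, Theta 1, Beta 3, Eta 3.
Eta gets 4 under Jefferson and 3 under Hamilton.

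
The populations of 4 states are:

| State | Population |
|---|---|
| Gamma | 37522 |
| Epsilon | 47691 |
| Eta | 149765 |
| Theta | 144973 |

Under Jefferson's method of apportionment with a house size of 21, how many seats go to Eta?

Standard divisor 379951/21 ≈ 18092.905; standard quotas: Gamma 2.074, Epsilon 2.636, Eta 8.278, Theta 8.013.
Rounding down gives 2, 2, 8, 8 = 20 seats, so the divisor must be adjusted.
With modified divisor 16400: modified quotas Gamma 2.288, Epsilon 2.908, Eta 9.132, Theta 8.840.
Rounding down: Gamma 2, Epsilon 2, Eta 9, Theta 8 (total 21).
Eta receives 9.

9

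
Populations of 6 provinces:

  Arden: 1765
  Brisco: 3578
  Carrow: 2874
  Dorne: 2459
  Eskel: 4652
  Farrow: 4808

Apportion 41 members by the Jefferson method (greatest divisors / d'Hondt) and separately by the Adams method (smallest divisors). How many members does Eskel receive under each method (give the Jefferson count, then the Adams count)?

Jefferson: Arden 3, Brisco 7, Carrow 6, Dorne 5, Eskel 10, Farrow 10.
Adams: Arden 4, Brisco 7, Carrow 6, Dorne 5, Eskel 9, Farrow 10.
Eskel gets 10 under Jefferson and 9 under Adams.

10 and 9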